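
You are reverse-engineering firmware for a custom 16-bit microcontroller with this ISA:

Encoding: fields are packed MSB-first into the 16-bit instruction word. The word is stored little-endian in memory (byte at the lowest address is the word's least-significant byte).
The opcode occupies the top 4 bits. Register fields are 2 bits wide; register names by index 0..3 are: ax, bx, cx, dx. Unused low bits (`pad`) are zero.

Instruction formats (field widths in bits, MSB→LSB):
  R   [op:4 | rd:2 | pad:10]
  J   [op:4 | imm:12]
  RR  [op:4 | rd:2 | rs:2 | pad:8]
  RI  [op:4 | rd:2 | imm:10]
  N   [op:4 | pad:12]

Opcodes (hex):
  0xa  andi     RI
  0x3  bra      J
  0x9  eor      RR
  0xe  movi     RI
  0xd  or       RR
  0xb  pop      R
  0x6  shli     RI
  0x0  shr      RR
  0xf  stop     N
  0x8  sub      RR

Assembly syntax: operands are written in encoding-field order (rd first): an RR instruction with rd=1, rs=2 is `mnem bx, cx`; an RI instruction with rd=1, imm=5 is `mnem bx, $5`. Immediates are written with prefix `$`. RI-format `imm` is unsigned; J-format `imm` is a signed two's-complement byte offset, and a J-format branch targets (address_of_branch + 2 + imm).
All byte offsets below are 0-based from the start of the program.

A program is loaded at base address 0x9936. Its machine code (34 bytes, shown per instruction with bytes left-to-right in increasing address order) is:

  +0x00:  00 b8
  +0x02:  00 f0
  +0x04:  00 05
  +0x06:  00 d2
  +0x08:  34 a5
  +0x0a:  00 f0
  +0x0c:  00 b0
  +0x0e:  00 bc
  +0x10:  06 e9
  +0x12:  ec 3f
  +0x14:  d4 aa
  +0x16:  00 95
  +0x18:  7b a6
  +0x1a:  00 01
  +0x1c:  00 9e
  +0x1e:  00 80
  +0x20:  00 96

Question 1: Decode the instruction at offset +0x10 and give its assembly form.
[10] 06 e9 → 0xe906
  op=0xe906>>12=0xe ⇒ movi (RI)
  rd: (w>>10)&0x3=0x2 → cx
  imm: (w>>0)&0x3ff=0x106 → $262

movi cx, $262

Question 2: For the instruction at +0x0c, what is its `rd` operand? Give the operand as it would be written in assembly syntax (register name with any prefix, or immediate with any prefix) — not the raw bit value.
off 0x0c: read 00 b0 as little → 0xb000
  opcode bits[15:12]=0xb: pop/R
  [11:10] rd=0 = ax

ax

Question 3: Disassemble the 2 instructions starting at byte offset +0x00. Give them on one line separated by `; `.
pop cx; stop

off 0x00: read 00 b8 as little → 0xb800
  opcode bits[15:12]=0xb: pop/R
  rd: (w>>10)&0x3=0x2 → cx
off 0x02: read 00 f0 as little → 0xf000
  opcode bits[15:12]=0xf: stop/N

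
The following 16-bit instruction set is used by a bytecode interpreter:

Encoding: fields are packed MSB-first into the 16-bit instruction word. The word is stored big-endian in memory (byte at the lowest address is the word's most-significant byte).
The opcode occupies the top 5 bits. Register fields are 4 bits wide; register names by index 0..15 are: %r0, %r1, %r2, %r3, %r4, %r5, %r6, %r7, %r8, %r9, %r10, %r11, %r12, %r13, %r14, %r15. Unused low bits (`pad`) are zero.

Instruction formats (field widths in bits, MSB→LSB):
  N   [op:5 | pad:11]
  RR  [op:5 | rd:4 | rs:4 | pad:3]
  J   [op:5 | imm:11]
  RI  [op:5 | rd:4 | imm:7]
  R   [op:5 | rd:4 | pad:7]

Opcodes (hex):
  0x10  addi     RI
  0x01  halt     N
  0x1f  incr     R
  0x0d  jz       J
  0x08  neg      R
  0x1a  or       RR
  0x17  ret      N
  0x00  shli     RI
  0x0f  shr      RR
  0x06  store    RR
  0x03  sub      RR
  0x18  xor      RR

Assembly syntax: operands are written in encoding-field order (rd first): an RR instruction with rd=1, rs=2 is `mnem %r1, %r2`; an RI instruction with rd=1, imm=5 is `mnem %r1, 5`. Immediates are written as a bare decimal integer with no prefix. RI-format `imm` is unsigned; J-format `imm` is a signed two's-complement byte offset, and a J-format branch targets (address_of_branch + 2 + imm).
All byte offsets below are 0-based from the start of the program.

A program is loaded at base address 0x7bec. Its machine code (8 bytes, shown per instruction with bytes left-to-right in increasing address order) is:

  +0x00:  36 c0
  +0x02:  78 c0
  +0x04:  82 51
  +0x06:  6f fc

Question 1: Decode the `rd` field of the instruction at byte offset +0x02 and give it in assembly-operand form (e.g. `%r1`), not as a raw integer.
%r1

@+02  big-endian(78 c0) = 0x78c0
  opcode bits[15:11]=0xf: shr/RR
  [10:7] rd=1 = %r1
  [6:3] rs=8 = %r8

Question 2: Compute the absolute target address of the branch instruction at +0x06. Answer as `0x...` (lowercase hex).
0x7bf0

off 0x06: read 6f fc as big → 0x6ffc
  top 5b → 0xd → jz [J]
  [10:0] imm=2044 (s11→-4) = -4
  target = base 0x7bec + off 0x06 + 2 + imm -4 = 0x7bf0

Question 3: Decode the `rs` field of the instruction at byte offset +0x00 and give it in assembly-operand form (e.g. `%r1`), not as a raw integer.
%r8

@+00  big-endian(36 c0) = 0x36c0
  op=0x36c0>>11=0x6 ⇒ store (RR)
  rd: (w>>7)&0xf=0xd → %r13
  rs: (w>>3)&0xf=0x8 → %r8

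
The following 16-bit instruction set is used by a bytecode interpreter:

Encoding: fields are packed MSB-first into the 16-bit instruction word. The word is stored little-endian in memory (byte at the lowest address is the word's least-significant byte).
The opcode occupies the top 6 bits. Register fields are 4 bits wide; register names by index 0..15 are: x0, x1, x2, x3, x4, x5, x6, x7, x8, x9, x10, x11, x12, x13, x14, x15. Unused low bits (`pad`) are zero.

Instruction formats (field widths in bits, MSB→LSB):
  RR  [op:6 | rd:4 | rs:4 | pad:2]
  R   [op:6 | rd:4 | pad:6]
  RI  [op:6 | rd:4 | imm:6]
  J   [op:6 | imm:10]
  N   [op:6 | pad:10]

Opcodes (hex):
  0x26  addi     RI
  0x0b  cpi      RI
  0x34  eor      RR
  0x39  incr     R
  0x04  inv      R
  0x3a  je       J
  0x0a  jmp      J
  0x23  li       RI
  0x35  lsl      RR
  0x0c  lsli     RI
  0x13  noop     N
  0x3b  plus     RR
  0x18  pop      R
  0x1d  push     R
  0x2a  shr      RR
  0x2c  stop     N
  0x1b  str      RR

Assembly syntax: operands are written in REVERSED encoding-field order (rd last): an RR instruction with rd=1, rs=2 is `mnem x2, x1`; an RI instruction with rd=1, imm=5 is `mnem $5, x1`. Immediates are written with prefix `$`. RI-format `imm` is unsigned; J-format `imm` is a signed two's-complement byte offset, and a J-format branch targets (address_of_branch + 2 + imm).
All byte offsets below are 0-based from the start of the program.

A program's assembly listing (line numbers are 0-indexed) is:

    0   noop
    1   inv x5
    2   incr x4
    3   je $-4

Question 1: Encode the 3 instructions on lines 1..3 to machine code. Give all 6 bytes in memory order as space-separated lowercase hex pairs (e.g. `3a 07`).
40 11 00 e5 fc eb

L1: inv op=0x4:6|rd=5:4|pad=0:6 ⇒ 0x1140 ⇒ little 40 11
L2: incr op=0x39:6|rd=4:4|pad=0:6 ⇒ 0xe500 ⇒ little 00 e5
L3: je op=0x3a:6|imm=-4:10 ⇒ 0xebfc ⇒ little fc eb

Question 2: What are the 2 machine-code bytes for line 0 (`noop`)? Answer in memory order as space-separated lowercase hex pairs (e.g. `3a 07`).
line 0 (noop): pack op=0x13:6|pad=0:10 = 0x4c00; little→ 00 4c

00 4c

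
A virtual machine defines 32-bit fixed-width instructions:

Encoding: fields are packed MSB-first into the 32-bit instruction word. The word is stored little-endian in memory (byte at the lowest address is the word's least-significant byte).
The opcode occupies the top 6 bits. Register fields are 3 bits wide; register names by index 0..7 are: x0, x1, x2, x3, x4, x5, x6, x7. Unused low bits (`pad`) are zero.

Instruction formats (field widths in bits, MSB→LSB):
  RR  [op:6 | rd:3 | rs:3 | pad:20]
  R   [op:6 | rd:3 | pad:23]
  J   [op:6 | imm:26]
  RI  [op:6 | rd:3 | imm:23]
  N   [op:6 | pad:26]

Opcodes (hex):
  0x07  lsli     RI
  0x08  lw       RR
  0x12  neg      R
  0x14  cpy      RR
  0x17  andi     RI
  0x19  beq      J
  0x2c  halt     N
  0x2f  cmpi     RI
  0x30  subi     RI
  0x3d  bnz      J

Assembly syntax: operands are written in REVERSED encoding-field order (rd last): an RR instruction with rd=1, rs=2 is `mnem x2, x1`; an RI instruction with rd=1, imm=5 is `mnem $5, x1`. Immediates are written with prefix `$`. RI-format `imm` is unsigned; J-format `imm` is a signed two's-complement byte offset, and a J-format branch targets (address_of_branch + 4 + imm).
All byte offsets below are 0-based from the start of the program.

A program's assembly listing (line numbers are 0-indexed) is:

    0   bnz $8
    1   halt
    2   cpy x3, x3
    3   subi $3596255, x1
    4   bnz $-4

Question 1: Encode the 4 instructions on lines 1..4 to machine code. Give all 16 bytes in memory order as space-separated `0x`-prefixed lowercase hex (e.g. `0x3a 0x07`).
1. halt fields op=0x2c:6|pad=0:26 → word b0000000h → 00 00 00 b0
2. cpy fields op=0x14:6|rd=3:3|rs=3:3|pad=0:20 → word 51b00000h → 00 00 b0 51
3. subi fields op=0x30:6|rd=1:3|imm=3596255:23 → word c0b6dfdfh → df df b6 c0
4. bnz fields op=0x3d:6|imm=-4:26 → word f7fffffch → fc ff ff f7

0x00 0x00 0x00 0xb0 0x00 0x00 0xb0 0x51 0xdf 0xdf 0xb6 0xc0 0xfc 0xff 0xff 0xf7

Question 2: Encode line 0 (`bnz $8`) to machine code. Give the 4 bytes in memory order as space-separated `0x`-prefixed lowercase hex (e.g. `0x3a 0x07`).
0x08 0x00 0x00 0xf4

L0: bnz op=0x3d:6|imm=8:26 ⇒ 0xf4000008 ⇒ little 08 00 00 f4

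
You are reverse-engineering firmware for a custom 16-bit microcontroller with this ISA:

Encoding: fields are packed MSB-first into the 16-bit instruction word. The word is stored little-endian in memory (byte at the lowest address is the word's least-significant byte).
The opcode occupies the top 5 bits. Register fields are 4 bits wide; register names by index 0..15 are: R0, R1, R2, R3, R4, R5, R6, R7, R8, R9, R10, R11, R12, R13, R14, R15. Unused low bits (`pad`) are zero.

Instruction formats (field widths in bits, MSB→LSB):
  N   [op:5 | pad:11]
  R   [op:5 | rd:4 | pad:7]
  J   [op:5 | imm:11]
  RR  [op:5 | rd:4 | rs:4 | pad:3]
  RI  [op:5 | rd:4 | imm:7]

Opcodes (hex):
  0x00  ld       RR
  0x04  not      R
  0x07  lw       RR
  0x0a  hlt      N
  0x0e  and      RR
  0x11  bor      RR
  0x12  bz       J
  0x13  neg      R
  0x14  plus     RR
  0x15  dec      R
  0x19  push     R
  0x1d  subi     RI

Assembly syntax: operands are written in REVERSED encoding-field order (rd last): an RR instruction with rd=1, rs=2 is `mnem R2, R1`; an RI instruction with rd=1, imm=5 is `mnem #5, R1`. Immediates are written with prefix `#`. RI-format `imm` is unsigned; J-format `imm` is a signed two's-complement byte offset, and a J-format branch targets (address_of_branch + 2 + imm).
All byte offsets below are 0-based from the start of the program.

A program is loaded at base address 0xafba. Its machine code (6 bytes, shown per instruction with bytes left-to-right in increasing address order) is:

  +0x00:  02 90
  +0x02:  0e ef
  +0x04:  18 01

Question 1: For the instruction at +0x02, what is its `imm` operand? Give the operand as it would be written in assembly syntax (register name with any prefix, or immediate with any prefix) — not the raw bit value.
#14

[02] 0e ef → 0xef0e
  top 5b → 0x1d → subi [RI]
  rd@[10:7]=0xe ⇒ R14
  imm@[6:0]=0xe ⇒ #14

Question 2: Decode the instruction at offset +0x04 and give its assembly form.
ld R3, R2

@+04  little-endian(18 01) = 0x0118
  opcode bits[15:11]=0x0: ld/RR
  rd@[10:7]=0x2 ⇒ R2
  rs@[6:3]=0x3 ⇒ R3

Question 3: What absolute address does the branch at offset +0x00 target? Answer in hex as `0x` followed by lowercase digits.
@+00  little-endian(02 90) = 0x9002
  opcode bits[15:11]=0x12: bz/J
  imm: (w>>0)&0x7ff=0x2 → #2
  target = base 0xafba + off 0x00 + 2 + imm 2 = 0xafbe

0xafbe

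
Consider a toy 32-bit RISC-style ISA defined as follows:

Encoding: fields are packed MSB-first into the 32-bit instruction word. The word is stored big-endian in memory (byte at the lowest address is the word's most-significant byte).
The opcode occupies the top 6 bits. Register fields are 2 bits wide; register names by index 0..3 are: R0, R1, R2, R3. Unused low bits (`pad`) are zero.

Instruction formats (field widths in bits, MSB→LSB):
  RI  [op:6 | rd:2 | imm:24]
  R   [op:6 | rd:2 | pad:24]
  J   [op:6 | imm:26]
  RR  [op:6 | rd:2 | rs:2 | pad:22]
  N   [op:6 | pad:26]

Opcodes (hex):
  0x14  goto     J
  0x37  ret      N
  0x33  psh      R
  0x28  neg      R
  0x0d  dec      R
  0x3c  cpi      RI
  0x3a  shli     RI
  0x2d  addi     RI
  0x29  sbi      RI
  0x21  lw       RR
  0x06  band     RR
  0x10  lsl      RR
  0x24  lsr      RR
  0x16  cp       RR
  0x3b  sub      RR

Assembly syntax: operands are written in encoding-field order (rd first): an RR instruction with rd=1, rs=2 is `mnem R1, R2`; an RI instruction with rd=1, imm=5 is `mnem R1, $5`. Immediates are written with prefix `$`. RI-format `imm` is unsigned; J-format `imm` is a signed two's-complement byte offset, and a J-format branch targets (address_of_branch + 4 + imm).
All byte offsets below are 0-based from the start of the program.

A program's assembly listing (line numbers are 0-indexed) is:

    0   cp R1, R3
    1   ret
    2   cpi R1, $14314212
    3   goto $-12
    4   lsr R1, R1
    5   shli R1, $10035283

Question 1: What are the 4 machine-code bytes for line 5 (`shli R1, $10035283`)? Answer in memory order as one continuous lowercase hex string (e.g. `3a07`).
L5: shli op=0x3a:6|rd=1:2|imm=10035283:24 ⇒ 0xe9992053 ⇒ big e9 99 20 53

e9992053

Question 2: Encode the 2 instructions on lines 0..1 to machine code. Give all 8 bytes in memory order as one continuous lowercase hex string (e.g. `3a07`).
59c00000dc000000

0. cp fields op=0x16:6|rd=1:2|rs=3:2|pad=0:22 → word 59c00000h → 59 c0 00 00
1. ret fields op=0x37:6|pad=0:26 → word dc000000h → dc 00 00 00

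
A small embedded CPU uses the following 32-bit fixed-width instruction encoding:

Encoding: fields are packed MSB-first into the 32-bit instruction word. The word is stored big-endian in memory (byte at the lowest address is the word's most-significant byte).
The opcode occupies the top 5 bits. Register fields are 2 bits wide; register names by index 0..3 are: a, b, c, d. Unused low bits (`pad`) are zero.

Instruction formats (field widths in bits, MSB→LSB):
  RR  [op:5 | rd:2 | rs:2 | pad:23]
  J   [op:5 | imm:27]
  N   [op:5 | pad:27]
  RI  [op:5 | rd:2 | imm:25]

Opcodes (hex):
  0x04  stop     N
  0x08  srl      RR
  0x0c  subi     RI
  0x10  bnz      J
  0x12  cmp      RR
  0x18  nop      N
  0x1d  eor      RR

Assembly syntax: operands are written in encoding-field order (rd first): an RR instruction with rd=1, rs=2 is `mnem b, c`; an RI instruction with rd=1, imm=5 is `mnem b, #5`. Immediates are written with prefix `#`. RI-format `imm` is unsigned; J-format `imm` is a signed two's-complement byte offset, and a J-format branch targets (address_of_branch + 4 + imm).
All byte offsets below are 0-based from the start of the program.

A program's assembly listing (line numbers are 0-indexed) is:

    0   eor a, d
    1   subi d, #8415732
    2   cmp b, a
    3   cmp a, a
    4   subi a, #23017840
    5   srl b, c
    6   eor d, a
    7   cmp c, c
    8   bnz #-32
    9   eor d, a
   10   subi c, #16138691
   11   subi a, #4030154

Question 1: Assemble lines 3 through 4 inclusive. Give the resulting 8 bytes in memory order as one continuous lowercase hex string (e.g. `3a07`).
line 3 (cmp): pack op=0x12:5|rd=0:2|rs=0:2|pad=0:23 = 0x90000000; big→ 90 00 00 00
line 4 (subi): pack op=0xc:5|rd=0:2|imm=23017840:25 = 0x615f3970; big→ 61 5f 39 70

90000000615f3970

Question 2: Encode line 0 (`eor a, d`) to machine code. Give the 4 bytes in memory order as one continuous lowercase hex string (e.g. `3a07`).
L0: eor op=0x1d:5|rd=0:2|rs=3:2|pad=0:23 ⇒ 0xe9800000 ⇒ big e9 80 00 00

e9800000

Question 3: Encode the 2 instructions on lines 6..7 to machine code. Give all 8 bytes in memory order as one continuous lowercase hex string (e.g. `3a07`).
line 6 (eor): pack op=0x1d:5|rd=3:2|rs=0:2|pad=0:23 = 0xee000000; big→ ee 00 00 00
line 7 (cmp): pack op=0x12:5|rd=2:2|rs=2:2|pad=0:23 = 0x95000000; big→ 95 00 00 00

ee00000095000000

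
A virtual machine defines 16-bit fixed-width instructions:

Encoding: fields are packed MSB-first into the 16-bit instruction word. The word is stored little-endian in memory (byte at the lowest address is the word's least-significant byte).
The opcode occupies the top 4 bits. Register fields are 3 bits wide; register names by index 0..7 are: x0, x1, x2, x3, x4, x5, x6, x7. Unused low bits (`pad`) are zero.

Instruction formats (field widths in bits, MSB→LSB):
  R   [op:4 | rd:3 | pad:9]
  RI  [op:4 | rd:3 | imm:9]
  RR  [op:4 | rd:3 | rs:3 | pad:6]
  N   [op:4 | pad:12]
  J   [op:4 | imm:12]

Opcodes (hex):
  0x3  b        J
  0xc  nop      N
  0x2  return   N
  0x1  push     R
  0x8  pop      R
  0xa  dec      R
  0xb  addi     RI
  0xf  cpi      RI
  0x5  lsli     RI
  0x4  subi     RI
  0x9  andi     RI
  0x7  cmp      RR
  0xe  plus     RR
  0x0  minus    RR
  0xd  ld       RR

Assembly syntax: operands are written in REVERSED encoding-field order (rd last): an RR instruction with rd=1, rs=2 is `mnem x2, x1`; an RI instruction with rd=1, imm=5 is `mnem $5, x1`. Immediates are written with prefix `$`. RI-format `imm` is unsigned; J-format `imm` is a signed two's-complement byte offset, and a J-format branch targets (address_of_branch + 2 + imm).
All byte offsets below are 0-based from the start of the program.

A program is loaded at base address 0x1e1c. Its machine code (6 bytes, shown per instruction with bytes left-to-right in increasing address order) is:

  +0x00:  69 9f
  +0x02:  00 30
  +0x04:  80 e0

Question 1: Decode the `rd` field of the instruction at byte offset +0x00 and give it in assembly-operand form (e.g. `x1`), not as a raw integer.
off 0x00: read 69 9f as little → 0x9f69
  top 4b → 0x9 → andi [RI]
  [11:9] rd=7 = x7
  [8:0] imm=361 = $361

x7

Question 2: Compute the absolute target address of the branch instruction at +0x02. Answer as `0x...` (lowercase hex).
0x1e20

+0x02: 00 30 ⇒ word 0x3000 (little)
  opcode bits[15:12]=0x3: b/J
  imm: (w>>0)&0xfff=0x0 → $0
  target = base 0x1e1c + off 0x02 + 2 + imm 0 = 0x1e20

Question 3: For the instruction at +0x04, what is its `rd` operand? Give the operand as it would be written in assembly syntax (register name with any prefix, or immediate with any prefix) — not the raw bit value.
[04] 80 e0 → 0xe080
  op=0xe080>>12=0xe ⇒ plus (RR)
  rd: (w>>9)&0x7=0x0 → x0
  rs: (w>>6)&0x7=0x2 → x2

x0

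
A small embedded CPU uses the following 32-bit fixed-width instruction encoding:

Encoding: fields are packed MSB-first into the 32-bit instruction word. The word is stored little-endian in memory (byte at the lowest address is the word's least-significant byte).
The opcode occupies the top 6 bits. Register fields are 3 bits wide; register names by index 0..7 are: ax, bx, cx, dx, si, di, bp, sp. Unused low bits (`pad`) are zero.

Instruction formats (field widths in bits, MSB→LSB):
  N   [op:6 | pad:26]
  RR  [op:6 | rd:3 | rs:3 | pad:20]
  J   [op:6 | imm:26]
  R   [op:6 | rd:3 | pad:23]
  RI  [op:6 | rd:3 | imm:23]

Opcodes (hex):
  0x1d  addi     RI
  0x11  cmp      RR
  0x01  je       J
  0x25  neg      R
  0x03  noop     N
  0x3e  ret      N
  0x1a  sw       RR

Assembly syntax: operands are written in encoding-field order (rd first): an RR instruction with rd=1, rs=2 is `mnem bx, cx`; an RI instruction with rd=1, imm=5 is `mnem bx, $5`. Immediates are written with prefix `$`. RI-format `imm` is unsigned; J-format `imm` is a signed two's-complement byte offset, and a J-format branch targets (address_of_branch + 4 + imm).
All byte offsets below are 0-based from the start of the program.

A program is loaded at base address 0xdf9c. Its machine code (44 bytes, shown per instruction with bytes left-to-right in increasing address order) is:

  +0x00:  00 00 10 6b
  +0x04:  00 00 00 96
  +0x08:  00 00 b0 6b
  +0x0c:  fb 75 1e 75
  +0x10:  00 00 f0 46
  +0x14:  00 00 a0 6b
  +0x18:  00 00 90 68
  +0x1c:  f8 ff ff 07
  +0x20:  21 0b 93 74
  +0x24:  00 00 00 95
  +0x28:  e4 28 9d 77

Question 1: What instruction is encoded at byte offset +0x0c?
off 0x0c: read fb 75 1e 75 as little → 0x751e75fb
  op=0x751e75fb>>26=0x1d ⇒ addi (RI)
  [25:23] rd=2 = cx
  [22:0] imm=1996283 = $1996283

addi cx, $1996283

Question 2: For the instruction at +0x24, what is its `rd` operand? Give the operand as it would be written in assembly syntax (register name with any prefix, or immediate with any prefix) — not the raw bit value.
+0x24: 00 00 00 95 ⇒ word 0x95000000 (little)
  op=0x95000000>>26=0x25 ⇒ neg (R)
  rd@[25:23]=0x2 ⇒ cx

cx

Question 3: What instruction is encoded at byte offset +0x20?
[20] 21 0b 93 74 → 0x74930b21
  top 6b → 0x1d → addi [RI]
  rd: (w>>23)&0x7=0x1 → bx
  imm: (w>>0)&0x7fffff=0x130b21 → $1248033

addi bx, $1248033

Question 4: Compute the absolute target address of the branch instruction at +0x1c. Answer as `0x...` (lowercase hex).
0xdfb4

@+1c  little-endian(f8 ff ff 07) = 0x07fffff8
  top 6b → 0x1 → je [J]
  [25:0] imm=67108856 (s26→-8) = $-8
  target = base 0xdf9c + off 0x1c + 4 + imm -8 = 0xdfb4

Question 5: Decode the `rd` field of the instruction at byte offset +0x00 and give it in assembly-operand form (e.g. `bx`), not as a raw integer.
bp

off 0x00: read 00 00 10 6b as little → 0x6b100000
  opcode bits[31:26]=0x1a: sw/RR
  rd@[25:23]=0x6 ⇒ bp
  rs@[22:20]=0x1 ⇒ bx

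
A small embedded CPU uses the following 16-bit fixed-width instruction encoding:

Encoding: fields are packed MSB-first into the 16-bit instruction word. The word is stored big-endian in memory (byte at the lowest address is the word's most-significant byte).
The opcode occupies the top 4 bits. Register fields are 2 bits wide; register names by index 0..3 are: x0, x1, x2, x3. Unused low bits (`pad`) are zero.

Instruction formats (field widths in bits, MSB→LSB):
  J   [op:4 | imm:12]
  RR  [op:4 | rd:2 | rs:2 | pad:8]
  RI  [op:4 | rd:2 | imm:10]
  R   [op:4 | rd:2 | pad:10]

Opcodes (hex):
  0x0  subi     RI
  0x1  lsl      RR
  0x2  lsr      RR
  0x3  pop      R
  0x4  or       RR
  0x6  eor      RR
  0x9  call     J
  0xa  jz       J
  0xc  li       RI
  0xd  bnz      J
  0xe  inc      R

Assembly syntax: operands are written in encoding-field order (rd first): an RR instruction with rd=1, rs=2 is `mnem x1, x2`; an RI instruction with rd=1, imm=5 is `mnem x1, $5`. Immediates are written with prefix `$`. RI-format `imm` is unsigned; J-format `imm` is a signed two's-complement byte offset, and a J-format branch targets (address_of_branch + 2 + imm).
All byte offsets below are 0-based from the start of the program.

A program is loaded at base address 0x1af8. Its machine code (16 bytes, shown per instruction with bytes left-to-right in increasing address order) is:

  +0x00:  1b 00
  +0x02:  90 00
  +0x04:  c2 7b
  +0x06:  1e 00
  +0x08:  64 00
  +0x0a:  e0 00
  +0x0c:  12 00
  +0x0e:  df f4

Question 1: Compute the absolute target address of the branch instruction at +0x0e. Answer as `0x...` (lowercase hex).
0x1afc

@+0e  big-endian(df f4) = 0xdff4
  opcode bits[15:12]=0xd: bnz/J
  imm: (w>>0)&0xfff=0xff4 (s12→-12) → $-12
  target = base 0x1af8 + off 0x0e + 2 + imm -12 = 0x1afc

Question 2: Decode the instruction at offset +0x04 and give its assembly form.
off 0x04: read c2 7b as big → 0xc27b
  opcode bits[15:12]=0xc: li/RI
  rd@[11:10]=0x0 ⇒ x0
  imm@[9:0]=0x27b ⇒ $635

li x0, $635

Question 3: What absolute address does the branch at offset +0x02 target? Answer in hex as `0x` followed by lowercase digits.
0x1afc

@+02  big-endian(90 00) = 0x9000
  top 4b → 0x9 → call [J]
  imm@[11:0]=0x0 ⇒ $0
  target = base 0x1af8 + off 0x02 + 2 + imm 0 = 0x1afc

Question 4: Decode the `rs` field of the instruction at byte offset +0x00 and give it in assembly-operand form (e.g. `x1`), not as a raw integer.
@+00  big-endian(1b 00) = 0x1b00
  opcode bits[15:12]=0x1: lsl/RR
  rd@[11:10]=0x2 ⇒ x2
  rs@[9:8]=0x3 ⇒ x3

x3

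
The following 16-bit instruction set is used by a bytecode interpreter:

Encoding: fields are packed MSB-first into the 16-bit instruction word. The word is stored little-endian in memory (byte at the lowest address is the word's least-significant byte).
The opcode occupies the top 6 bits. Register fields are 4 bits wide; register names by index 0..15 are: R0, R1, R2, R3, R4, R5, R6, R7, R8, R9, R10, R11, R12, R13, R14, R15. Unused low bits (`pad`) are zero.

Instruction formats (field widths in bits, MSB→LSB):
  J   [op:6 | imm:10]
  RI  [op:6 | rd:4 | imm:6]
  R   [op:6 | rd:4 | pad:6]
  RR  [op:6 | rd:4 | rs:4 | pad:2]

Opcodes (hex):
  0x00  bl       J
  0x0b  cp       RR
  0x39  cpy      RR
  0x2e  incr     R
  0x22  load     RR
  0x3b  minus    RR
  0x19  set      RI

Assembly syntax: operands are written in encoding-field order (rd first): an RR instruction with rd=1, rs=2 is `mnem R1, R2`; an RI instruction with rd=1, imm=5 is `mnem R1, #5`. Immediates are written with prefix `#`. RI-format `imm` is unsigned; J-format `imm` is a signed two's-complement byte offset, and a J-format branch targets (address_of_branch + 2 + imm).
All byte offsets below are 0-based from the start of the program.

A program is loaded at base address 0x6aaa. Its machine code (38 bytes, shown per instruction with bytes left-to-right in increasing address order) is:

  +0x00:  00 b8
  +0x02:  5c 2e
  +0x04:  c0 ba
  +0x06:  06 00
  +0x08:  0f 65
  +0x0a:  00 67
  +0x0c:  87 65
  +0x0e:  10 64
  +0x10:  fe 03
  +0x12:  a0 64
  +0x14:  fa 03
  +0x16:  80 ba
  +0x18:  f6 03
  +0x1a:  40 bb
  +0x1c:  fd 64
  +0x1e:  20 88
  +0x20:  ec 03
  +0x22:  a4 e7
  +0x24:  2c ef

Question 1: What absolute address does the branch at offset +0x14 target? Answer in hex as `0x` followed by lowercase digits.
0x6aba

@+14  little-endian(fa 03) = 0x03fa
  top 6b → 0x0 → bl [J]
  imm@[9:0]=0x3fa (s10→-6) ⇒ #-6
  target = base 0x6aaa + off 0x14 + 2 + imm -6 = 0x6aba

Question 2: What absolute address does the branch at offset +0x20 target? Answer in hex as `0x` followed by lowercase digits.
off 0x20: read ec 03 as little → 0x03ec
  opcode bits[15:10]=0x0: bl/J
  imm: (w>>0)&0x3ff=0x3ec (s10→-20) → #-20
  target = base 0x6aaa + off 0x20 + 2 + imm -20 = 0x6ab8

0x6ab8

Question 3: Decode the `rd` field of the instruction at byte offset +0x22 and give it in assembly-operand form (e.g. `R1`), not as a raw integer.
[22] a4 e7 → 0xe7a4
  op=0xe7a4>>10=0x39 ⇒ cpy (RR)
  [9:6] rd=14 = R14
  [5:2] rs=9 = R9

R14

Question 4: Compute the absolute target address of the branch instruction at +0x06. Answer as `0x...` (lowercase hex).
0x6ab8

+0x06: 06 00 ⇒ word 0x0006 (little)
  op=0x0006>>10=0x0 ⇒ bl (J)
  imm: (w>>0)&0x3ff=0x6 → #6
  target = base 0x6aaa + off 0x06 + 2 + imm 6 = 0x6ab8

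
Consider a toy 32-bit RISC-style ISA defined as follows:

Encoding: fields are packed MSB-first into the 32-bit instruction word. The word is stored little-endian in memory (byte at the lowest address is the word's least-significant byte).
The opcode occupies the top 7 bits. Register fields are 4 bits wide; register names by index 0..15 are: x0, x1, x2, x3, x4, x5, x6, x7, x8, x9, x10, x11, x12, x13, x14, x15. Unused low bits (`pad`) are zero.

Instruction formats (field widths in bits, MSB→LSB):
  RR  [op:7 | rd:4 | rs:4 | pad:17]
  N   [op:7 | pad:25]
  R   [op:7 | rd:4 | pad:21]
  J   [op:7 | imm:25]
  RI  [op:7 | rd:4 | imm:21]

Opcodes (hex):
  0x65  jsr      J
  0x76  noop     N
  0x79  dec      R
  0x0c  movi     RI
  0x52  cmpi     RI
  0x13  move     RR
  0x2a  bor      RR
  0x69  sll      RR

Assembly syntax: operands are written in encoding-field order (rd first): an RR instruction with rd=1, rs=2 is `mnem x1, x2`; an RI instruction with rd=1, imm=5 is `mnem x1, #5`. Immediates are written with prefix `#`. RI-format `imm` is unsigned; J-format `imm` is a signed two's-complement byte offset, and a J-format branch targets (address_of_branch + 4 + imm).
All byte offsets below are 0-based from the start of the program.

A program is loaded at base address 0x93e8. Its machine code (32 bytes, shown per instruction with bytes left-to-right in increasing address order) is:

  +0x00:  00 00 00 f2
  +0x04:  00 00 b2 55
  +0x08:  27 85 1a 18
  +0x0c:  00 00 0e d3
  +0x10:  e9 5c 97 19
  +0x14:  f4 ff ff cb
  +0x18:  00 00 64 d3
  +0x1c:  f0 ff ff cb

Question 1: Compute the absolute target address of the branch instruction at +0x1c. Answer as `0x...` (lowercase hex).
+0x1c: f0 ff ff cb ⇒ word 0xcbfffff0 (little)
  opcode bits[31:25]=0x65: jsr/J
  imm: (w>>0)&0x1ffffff=0x1fffff0 (s25→-16) → #-16
  target = base 0x93e8 + off 0x1c + 4 + imm -16 = 0x93f8

0x93f8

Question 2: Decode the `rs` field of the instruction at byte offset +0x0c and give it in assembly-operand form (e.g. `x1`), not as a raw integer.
@+0c  little-endian(00 00 0e d3) = 0xd30e0000
  top 7b → 0x69 → sll [RR]
  rd: (w>>21)&0xf=0x8 → x8
  rs: (w>>17)&0xf=0x7 → x7

x7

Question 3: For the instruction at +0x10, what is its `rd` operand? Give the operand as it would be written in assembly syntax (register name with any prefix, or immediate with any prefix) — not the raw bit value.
[10] e9 5c 97 19 → 0x19975ce9
  op=0x19975ce9>>25=0xc ⇒ movi (RI)
  rd: (w>>21)&0xf=0xc → x12
  imm: (w>>0)&0x1fffff=0x175ce9 → #1531113

x12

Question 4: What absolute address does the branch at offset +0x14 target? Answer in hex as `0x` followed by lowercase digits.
0x93f4

[14] f4 ff ff cb → 0xcbfffff4
  top 7b → 0x65 → jsr [J]
  imm: (w>>0)&0x1ffffff=0x1fffff4 (s25→-12) → #-12
  target = base 0x93e8 + off 0x14 + 4 + imm -12 = 0x93f4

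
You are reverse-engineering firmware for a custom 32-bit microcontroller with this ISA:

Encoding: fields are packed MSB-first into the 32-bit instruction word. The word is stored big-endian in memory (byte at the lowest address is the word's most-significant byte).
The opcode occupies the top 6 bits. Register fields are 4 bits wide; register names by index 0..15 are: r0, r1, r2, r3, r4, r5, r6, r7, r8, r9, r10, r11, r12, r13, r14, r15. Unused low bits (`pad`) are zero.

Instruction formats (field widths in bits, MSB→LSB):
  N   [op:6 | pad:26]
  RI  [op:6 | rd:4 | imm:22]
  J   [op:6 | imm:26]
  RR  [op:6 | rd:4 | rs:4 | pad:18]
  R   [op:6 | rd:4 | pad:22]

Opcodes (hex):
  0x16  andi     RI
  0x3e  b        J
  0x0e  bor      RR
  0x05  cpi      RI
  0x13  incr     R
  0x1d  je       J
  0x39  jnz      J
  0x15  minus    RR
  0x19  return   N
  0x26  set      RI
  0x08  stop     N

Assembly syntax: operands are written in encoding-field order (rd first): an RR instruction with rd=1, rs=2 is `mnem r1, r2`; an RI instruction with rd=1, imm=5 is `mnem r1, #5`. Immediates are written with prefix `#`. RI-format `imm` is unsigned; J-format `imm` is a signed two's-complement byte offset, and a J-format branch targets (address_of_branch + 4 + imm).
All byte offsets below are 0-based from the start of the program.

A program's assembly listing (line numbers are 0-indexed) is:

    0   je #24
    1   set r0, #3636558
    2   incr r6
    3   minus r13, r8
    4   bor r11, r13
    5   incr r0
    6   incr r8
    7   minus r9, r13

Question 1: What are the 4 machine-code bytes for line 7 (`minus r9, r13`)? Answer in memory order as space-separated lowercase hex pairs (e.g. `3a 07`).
56 74 00 00

line 7 (minus): pack op=0x15:6|rd=9:4|rs=13:4|pad=0:18 = 0x56740000; big→ 56 74 00 00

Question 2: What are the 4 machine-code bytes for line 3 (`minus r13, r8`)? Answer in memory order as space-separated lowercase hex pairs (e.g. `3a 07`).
line 3 (minus): pack op=0x15:6|rd=13:4|rs=8:4|pad=0:18 = 0x57600000; big→ 57 60 00 00

57 60 00 00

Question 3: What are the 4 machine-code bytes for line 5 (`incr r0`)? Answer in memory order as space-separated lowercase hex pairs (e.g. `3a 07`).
4c 00 00 00

5. incr fields op=0x13:6|rd=0:4|pad=0:22 → word 4c000000h → 4c 00 00 00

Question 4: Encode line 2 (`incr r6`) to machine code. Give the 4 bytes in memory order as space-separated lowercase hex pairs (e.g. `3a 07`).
2. incr fields op=0x13:6|rd=6:4|pad=0:22 → word 4d800000h → 4d 80 00 00

4d 80 00 00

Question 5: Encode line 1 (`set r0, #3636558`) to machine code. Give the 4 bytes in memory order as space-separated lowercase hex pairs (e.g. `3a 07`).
L1: set op=0x26:6|rd=0:4|imm=3636558:22 ⇒ 0x98377d4e ⇒ big 98 37 7d 4e

98 37 7d 4e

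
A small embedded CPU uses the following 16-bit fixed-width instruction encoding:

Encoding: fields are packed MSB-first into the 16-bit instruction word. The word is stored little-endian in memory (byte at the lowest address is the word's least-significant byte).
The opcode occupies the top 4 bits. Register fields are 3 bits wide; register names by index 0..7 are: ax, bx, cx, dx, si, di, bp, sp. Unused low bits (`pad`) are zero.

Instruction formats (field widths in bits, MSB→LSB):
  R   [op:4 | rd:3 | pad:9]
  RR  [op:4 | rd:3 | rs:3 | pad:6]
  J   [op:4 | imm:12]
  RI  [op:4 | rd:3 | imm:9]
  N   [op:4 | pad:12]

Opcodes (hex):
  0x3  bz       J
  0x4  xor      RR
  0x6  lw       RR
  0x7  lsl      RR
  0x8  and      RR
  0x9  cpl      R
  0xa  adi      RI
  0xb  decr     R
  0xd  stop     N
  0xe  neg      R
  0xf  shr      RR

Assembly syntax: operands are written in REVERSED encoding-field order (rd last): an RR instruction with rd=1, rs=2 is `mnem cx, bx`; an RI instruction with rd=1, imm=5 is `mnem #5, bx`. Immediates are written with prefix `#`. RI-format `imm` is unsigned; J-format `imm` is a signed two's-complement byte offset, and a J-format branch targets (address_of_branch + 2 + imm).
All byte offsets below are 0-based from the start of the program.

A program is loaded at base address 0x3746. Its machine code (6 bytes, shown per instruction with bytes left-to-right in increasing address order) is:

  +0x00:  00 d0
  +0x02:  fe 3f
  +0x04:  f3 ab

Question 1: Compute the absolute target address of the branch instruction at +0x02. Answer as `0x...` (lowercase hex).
0x3748

@+02  little-endian(fe 3f) = 0x3ffe
  op=0x3ffe>>12=0x3 ⇒ bz (J)
  [11:0] imm=4094 (s12→-2) = #-2
  target = base 0x3746 + off 0x02 + 2 + imm -2 = 0x3748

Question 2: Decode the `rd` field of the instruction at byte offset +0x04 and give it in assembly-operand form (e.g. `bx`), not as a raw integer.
di

off 0x04: read f3 ab as little → 0xabf3
  opcode bits[15:12]=0xa: adi/RI
  rd@[11:9]=0x5 ⇒ di
  imm@[8:0]=0x1f3 ⇒ #499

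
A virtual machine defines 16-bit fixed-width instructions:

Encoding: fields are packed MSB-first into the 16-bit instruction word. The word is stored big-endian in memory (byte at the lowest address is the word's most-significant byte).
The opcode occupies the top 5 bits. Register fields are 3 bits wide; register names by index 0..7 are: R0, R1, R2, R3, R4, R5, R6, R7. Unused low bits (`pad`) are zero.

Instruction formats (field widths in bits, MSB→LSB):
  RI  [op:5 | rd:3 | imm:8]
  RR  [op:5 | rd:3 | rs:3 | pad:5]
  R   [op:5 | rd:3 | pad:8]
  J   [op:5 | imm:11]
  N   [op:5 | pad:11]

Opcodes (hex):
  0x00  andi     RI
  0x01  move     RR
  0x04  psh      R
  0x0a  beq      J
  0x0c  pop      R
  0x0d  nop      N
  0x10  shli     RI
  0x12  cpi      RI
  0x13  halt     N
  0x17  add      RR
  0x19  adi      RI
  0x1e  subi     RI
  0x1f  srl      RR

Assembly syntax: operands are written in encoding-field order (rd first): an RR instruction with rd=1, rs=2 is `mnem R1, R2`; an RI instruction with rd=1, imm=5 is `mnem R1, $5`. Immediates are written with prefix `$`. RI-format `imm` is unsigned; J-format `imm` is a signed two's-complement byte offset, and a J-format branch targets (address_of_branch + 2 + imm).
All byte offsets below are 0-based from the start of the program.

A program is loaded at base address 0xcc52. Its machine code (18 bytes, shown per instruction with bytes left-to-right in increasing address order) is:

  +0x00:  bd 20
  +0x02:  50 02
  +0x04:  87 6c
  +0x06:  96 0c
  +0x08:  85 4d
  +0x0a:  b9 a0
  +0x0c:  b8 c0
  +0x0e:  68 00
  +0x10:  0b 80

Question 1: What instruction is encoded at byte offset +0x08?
@+08  big-endian(85 4d) = 0x854d
  op=0x854d>>11=0x10 ⇒ shli (RI)
  [10:8] rd=5 = R5
  [7:0] imm=77 = $77

shli R5, $77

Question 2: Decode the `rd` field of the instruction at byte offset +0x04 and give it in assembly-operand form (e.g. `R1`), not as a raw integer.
R7

off 0x04: read 87 6c as big → 0x876c
  opcode bits[15:11]=0x10: shli/RI
  rd: (w>>8)&0x7=0x7 → R7
  imm: (w>>0)&0xff=0x6c → $108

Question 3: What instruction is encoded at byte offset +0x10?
[10] 0b 80 → 0x0b80
  op=0x0b80>>11=0x1 ⇒ move (RR)
  rd: (w>>8)&0x7=0x3 → R3
  rs: (w>>5)&0x7=0x4 → R4

move R3, R4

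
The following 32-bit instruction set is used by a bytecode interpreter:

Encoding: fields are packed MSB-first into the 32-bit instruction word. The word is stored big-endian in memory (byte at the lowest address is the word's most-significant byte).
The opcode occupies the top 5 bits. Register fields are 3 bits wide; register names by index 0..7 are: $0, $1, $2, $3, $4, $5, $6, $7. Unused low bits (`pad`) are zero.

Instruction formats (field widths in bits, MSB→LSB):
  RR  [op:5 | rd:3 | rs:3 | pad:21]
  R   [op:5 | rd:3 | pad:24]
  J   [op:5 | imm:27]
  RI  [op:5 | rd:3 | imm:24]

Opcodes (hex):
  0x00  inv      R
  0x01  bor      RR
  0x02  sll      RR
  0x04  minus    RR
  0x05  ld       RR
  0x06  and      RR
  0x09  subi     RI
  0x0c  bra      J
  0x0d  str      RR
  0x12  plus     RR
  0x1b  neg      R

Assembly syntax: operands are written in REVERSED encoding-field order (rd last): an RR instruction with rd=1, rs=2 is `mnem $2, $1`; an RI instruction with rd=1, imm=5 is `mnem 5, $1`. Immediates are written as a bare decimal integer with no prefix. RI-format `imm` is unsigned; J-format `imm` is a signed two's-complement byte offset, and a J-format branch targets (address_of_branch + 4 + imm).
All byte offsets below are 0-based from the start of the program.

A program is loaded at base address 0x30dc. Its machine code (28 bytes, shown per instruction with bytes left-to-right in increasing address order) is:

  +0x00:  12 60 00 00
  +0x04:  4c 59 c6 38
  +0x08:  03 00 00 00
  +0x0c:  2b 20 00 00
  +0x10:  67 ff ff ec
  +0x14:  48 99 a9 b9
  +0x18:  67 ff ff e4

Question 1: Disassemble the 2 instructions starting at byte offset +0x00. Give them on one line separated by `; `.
sll $3, $2; subi 5883448, $4

off 0x00: read 12 60 00 00 as big → 0x12600000
  opcode bits[31:27]=0x2: sll/RR
  rd: (w>>24)&0x7=0x2 → $2
  rs: (w>>21)&0x7=0x3 → $3
off 0x04: read 4c 59 c6 38 as big → 0x4c59c638
  opcode bits[31:27]=0x9: subi/RI
  rd: (w>>24)&0x7=0x4 → $4
  imm: (w>>0)&0xffffff=0x59c638 → 5883448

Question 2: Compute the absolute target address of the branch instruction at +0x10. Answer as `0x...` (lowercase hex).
0x30dc

off 0x10: read 67 ff ff ec as big → 0x67ffffec
  opcode bits[31:27]=0xc: bra/J
  imm: (w>>0)&0x7ffffff=0x7ffffec (s27→-20) → -20
  target = base 0x30dc + off 0x10 + 4 + imm -20 = 0x30dc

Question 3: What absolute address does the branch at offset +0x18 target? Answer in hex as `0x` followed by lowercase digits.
off 0x18: read 67 ff ff e4 as big → 0x67ffffe4
  top 5b → 0xc → bra [J]
  imm@[26:0]=0x7ffffe4 (s27→-28) ⇒ -28
  target = base 0x30dc + off 0x18 + 4 + imm -28 = 0x30dc

0x30dc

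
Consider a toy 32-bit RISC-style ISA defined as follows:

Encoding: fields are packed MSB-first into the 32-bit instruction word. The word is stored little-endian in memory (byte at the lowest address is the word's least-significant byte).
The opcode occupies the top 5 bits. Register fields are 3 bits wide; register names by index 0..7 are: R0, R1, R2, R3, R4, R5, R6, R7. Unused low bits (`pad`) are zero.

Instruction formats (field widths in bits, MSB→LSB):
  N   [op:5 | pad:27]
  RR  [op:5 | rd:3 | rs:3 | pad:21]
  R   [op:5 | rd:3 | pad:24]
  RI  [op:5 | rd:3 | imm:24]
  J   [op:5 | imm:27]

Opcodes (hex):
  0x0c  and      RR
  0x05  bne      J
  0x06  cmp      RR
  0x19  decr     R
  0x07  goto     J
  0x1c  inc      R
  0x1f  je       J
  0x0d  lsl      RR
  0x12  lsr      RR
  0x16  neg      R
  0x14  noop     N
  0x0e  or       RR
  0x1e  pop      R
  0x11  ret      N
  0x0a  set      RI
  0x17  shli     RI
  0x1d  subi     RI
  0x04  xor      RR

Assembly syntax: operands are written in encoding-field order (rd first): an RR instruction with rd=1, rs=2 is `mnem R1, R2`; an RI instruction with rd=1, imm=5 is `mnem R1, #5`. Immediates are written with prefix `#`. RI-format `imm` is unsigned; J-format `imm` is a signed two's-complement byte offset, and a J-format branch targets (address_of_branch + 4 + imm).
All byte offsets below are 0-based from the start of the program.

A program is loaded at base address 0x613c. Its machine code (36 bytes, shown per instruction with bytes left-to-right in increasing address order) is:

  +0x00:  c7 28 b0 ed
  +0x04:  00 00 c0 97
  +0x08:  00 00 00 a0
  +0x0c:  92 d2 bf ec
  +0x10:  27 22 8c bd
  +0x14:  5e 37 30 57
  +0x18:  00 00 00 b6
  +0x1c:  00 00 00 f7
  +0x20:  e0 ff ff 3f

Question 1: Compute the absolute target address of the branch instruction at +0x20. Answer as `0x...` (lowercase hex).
off 0x20: read e0 ff ff 3f as little → 0x3fffffe0
  op=0x3fffffe0>>27=0x7 ⇒ goto (J)
  imm: (w>>0)&0x7ffffff=0x7ffffe0 (s27→-32) → #-32
  target = base 0x613c + off 0x20 + 4 + imm -32 = 0x6140

0x6140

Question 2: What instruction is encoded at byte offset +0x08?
noop

+0x08: 00 00 00 a0 ⇒ word 0xa0000000 (little)
  top 5b → 0x14 → noop [N]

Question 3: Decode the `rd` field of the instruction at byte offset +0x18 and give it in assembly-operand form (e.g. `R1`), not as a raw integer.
off 0x18: read 00 00 00 b6 as little → 0xb6000000
  top 5b → 0x16 → neg [R]
  [26:24] rd=6 = R6

R6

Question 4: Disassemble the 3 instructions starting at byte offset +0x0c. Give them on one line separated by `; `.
@+0c  little-endian(92 d2 bf ec) = 0xecbfd292
  opcode bits[31:27]=0x1d: subi/RI
  [26:24] rd=4 = R4
  [23:0] imm=12571282 = #12571282
@+10  little-endian(27 22 8c bd) = 0xbd8c2227
  opcode bits[31:27]=0x17: shli/RI
  [26:24] rd=5 = R5
  [23:0] imm=9183783 = #9183783
@+14  little-endian(5e 37 30 57) = 0x5730375e
  opcode bits[31:27]=0xa: set/RI
  [26:24] rd=7 = R7
  [23:0] imm=3159902 = #3159902

subi R4, #12571282; shli R5, #9183783; set R7, #3159902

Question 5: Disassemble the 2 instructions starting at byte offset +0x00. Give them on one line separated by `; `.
@+00  little-endian(c7 28 b0 ed) = 0xedb028c7
  op=0xedb028c7>>27=0x1d ⇒ subi (RI)
  rd: (w>>24)&0x7=0x5 → R5
  imm: (w>>0)&0xffffff=0xb028c7 → #11544775
@+04  little-endian(00 00 c0 97) = 0x97c00000
  op=0x97c00000>>27=0x12 ⇒ lsr (RR)
  rd: (w>>24)&0x7=0x7 → R7
  rs: (w>>21)&0x7=0x6 → R6

subi R5, #11544775; lsr R7, R6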